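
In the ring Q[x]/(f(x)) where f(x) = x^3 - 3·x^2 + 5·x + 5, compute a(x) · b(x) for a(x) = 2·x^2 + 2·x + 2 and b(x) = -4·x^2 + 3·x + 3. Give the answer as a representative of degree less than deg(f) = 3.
First multiply in Q[x] without reducing: a · b = -8·x^4 - 2·x^3 + 4·x^2 + 12·x + 6. Now divide by f(x) = x^3 - 3·x^2 + 5·x + 5, eliminating the leading term at each step:
  leading term -8·x^4: subtract (-8·x)·f(x) = -8·x^4 + 24·x^3 - 40·x^2 - 40·x, leaving -26·x^3 + 44·x^2 + 52·x + 6
  leading term -26·x^3: subtract (-26)·f(x) = -26·x^3 + 78·x^2 - 130·x - 130, leaving -34·x^2 + 182·x + 136
The degree is now < 3, so this is the remainder. Hence a · b ≡ -34·x^2 + 182·x + 136 in Q[x]/(f).

Final answer: a · b ≡ -34·x^2 + 182·x + 136 (mod f(x))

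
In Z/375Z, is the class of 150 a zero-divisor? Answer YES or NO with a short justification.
YES

gcd(150, 375) = 75 > 1, so 150 is not a unit in Z/375Z. In Z/nZ every nonzero non-unit is a zero-divisor: explicitly, take b = 375/gcd = 5 ≠ 0 (mod 375); then 150·5 = 750 = 2·375, i.e. 150·5 ≡ 0 (mod 375). So 150 is a zero-divisor.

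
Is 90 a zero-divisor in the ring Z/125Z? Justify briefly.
gcd(90, 125) = 5 > 1, so 90 is not a unit in Z/125Z. In Z/nZ every nonzero non-unit is a zero-divisor: explicitly, take b = 125/gcd = 25 ≠ 0 (mod 125); then 90·25 = 2250 = 18·125, i.e. 90·25 ≡ 0 (mod 125). So 90 is a zero-divisor.

Final answer: YES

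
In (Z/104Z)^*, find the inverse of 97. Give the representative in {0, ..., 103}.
Apply the extended Euclidean algorithm to (104, 97), tracking rows (r, s, t) with s·104 + t·97 = r. Each division r_prev = q·r_cur + r_new produces the new row as (previous row) − q·(current row):
  row A: (104, 1, 0)   [1·104 + 0·97 = 104]
  row B: (97, 0, 1)   [0·104 + 1·97 = 97]
  104 = 1·97 + 7   → row C = row A − 1·row B = (7, 1, −1)   [check: 1·104 − 1·97 = 7]
  97 = 13·7 + 6   → row D = row B − 13·row C = (6, −13, 14)   [check: −13·104 + 14·97 = 6]
  7 = 1·6 + 1   → row E = row C − 1·row D = (1, 14, −15)   [check: 14·104 − 15·97 = 1]
  6 = 6·1 + 0   → remainder 0, stop. gcd = 1 (last nonzero row E).
The gcd is 1, so 97 is invertible mod 104. The last nonzero row gives 14·104 − 15·97 = 1, so t = −15. So 97^(−1) ≡ −15 ≡ 89 (mod 104). Verify: 97 · 89 = 8633 ≡ 1 (mod 104). ✓

Final answer: 97^(−1) ≡ 89 (mod 104)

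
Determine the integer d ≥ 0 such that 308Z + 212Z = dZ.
In the PID Z, (a, b) is generated by gcd(a, b). Compute gcd(308, 212) with the extended Euclidean algorithm, tracking rows (r, s, t) with s·308 + t·212 = r:
  row A: (308, 1, 0)   [1·308 + 0·212 = 308]
  row B: (212, 0, 1)   [0·308 + 1·212 = 212]
  308 = 1·212 + 96   → row C = row A − 1·row B = (96, 1, −1)   [check: 1·308 − 1·212 = 96]
  212 = 2·96 + 20   → row D = row B − 2·row C = (20, −2, 3)   [check: −2·308 + 3·212 = 20]
  96 = 4·20 + 16   → row E = row C − 4·row D = (16, 9, −13)   [check: 9·308 − 13·212 = 16]
  20 = 1·16 + 4   → row F = row D − 1·row E = (4, −11, 16)   [check: −11·308 + 16·212 = 4]
  16 = 4·4 + 0   → remainder 0, stop. gcd = 4 (last nonzero row F).
So gcd(308, 212) = 4, with Bézout identity −11·308 + 16·212 = 4. Containment (⊇): the Bézout identity exhibits 4 as an element of (308, 212), giving (4) ⊆ (308, 212). Containment (⊆): since 4 | 308 and 4 | 212 (308 = 4·77, 212 = 4·53), every Z-linear combination of 308 and 212 is divisible by 4, so (308, 212) ⊆ (4). Therefore (308, 212) = (4), d = 4.

Final answer: (308, 212) = (4); d = 4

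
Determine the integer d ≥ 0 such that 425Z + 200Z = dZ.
In the PID Z, (a, b) is generated by gcd(a, b). Compute gcd(425, 200) with the extended Euclidean algorithm, tracking rows (r, s, t) with s·425 + t·200 = r:
  row A: (425, 1, 0)   [1·425 + 0·200 = 425]
  row B: (200, 0, 1)   [0·425 + 1·200 = 200]
  425 = 2·200 + 25   → row C = row A − 2·row B = (25, 1, −2)   [check: 1·425 − 2·200 = 25]
  200 = 8·25 + 0   → remainder 0, stop. gcd = 25 (last nonzero row C).
So gcd(425, 200) = 25, with Bézout identity 1·425 − 2·200 = 25. Containment (⊇): the Bézout identity exhibits 25 as an element of (425, 200), giving (25) ⊆ (425, 200). Containment (⊆): since 25 | 425 and 25 | 200 (425 = 25·17, 200 = 25·8), every Z-linear combination of 425 and 200 is divisible by 25, so (425, 200) ⊆ (25). Therefore (425, 200) = (25), d = 25.

Final answer: (425, 200) = (25); d = 25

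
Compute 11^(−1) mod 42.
Apply the extended Euclidean algorithm to (42, 11), tracking rows (r, s, t) with s·42 + t·11 = r. Each division r_prev = q·r_cur + r_new produces the new row as (previous row) − q·(current row):
  row A: (42, 1, 0)   [1·42 + 0·11 = 42]
  row B: (11, 0, 1)   [0·42 + 1·11 = 11]
  42 = 3·11 + 9   → row C = row A − 3·row B = (9, 1, −3)   [check: 1·42 − 3·11 = 9]
  11 = 1·9 + 2   → row D = row B − 1·row C = (2, −1, 4)   [check: −1·42 + 4·11 = 2]
  9 = 4·2 + 1   → row E = row C − 4·row D = (1, 5, −19)   [check: 5·42 − 19·11 = 1]
  2 = 2·1 + 0   → remainder 0, stop. gcd = 1 (last nonzero row E).
The gcd is 1, so 11 is invertible mod 42. The last nonzero row gives 5·42 − 19·11 = 1, so t = −19. So 11^(−1) ≡ −19 ≡ 23 (mod 42). Verify: 11 · 23 = 253 ≡ 1 (mod 42). ✓

Final answer: 11^(−1) ≡ 23 (mod 42)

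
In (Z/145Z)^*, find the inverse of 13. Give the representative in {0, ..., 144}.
13^(−1) ≡ 67 (mod 145)

Apply the extended Euclidean algorithm to (145, 13), tracking rows (r, s, t) with s·145 + t·13 = r. Each division r_prev = q·r_cur + r_new produces the new row as (previous row) − q·(current row):
  row A: (145, 1, 0)   [1·145 + 0·13 = 145]
  row B: (13, 0, 1)   [0·145 + 1·13 = 13]
  145 = 11·13 + 2   → row C = row A − 11·row B = (2, 1, −11)   [check: 1·145 − 11·13 = 2]
  13 = 6·2 + 1   → row D = row B − 6·row C = (1, −6, 67)   [check: −6·145 + 67·13 = 1]
  2 = 2·1 + 0   → remainder 0, stop. gcd = 1 (last nonzero row D).
The gcd is 1, so 13 is invertible mod 145. The last nonzero row gives −6·145 + 67·13 = 1, so t = 67. So 13^(−1) ≡ 67 (mod 145). Verify: 13 · 67 = 871 ≡ 1 (mod 145). ✓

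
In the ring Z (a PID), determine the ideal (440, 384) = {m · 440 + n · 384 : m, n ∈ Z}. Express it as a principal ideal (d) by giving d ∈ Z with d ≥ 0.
(440, 384) = (8); d = 8

In the PID Z, (a, b) is generated by gcd(a, b). Compute gcd(440, 384) with the extended Euclidean algorithm, tracking rows (r, s, t) with s·440 + t·384 = r:
  row A: (440, 1, 0)   [1·440 + 0·384 = 440]
  row B: (384, 0, 1)   [0·440 + 1·384 = 384]
  440 = 1·384 + 56   → row C = row A − 1·row B = (56, 1, −1)   [check: 1·440 − 1·384 = 56]
  384 = 6·56 + 48   → row D = row B − 6·row C = (48, −6, 7)   [check: −6·440 + 7·384 = 48]
  56 = 1·48 + 8   → row E = row C − 1·row D = (8, 7, −8)   [check: 7·440 − 8·384 = 8]
  48 = 6·8 + 0   → remainder 0, stop. gcd = 8 (last nonzero row E).
So gcd(440, 384) = 8, with Bézout identity 7·440 − 8·384 = 8. Containment (⊇): the Bézout identity exhibits 8 as an element of (440, 384), giving (8) ⊆ (440, 384). Containment (⊆): since 8 | 440 and 8 | 384 (440 = 8·55, 384 = 8·48), every Z-linear combination of 440 and 384 is divisible by 8, so (440, 384) ⊆ (8). Therefore (440, 384) = (8), d = 8.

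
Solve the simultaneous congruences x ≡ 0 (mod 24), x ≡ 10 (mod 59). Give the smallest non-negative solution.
x ≡ 600 (mod 1416); the representative in [0, 1416) is 600

The moduli 24, 59 are pairwise coprime, so by the CRT there is a unique solution mod 24·59 = 1416.
Solve by successive substitution. Start with x ≡ 0 (mod 24).
  Combine with x ≡ 10 (mod 59): write x = 24·t and require 24·t ≡ 10 (mod 59). Since 24^(−1) ≡ 32 (mod 59), t ≡ 32·10 ≡ 25 (mod 59). So x ≡ 24·25 = 600 (mod 1416).
Unique solution in [0, 1416): x = 600.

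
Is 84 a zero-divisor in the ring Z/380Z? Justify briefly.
YES

gcd(84, 380) = 4 > 1, so 84 is not a unit in Z/380Z. In Z/nZ every nonzero non-unit is a zero-divisor: explicitly, take b = 380/gcd = 95 ≠ 0 (mod 380); then 84·95 = 7980 = 21·380, i.e. 84·95 ≡ 0 (mod 380). So 84 is a zero-divisor.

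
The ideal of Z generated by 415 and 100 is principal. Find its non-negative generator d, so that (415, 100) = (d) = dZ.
In the PID Z, (a, b) is generated by gcd(a, b). Compute gcd(415, 100) with the extended Euclidean algorithm, tracking rows (r, s, t) with s·415 + t·100 = r:
  row A: (415, 1, 0)   [1·415 + 0·100 = 415]
  row B: (100, 0, 1)   [0·415 + 1·100 = 100]
  415 = 4·100 + 15   → row C = row A − 4·row B = (15, 1, −4)   [check: 1·415 − 4·100 = 15]
  100 = 6·15 + 10   → row D = row B − 6·row C = (10, −6, 25)   [check: −6·415 + 25·100 = 10]
  15 = 1·10 + 5   → row E = row C − 1·row D = (5, 7, −29)   [check: 7·415 − 29·100 = 5]
  10 = 2·5 + 0   → remainder 0, stop. gcd = 5 (last nonzero row E).
So gcd(415, 100) = 5, with Bézout identity 7·415 − 29·100 = 5. Containment (⊇): the Bézout identity exhibits 5 as an element of (415, 100), giving (5) ⊆ (415, 100). Containment (⊆): since 5 | 415 and 5 | 100 (415 = 5·83, 100 = 5·20), every Z-linear combination of 415 and 100 is divisible by 5, so (415, 100) ⊆ (5). Therefore (415, 100) = (5), d = 5.

Final answer: (415, 100) = (5); d = 5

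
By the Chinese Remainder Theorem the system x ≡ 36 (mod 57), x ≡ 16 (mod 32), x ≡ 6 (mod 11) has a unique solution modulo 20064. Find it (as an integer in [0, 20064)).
The moduli 57, 32, 11 are pairwise coprime, so by the CRT there is a unique solution mod 57·32·11 = 20064.
Solve by successive substitution. Start with x ≡ 36 (mod 57).
  Combine with x ≡ 16 (mod 32): write x = 36 + 57·t and require 36 + 57·t ≡ 16 (mod 32), i.e. 57·t ≡ 16 − 36 ≡ 12 (mod 32). Since 57^(−1) ≡ 9 (mod 32) (57 ≡ 25 (mod 32)), t ≡ 9·12 ≡ 12 (mod 32). So x ≡ 36 + 57·12 = 720 (mod 1824).
  Combine with x ≡ 6 (mod 11): write x = 720 + 1824·t and require 720 + 1824·t ≡ 6 (mod 11), i.e. 1824·t ≡ 6 − 720 ≡ 1 (mod 11). Since 1824^(−1) ≡ 5 (mod 11) (1824 ≡ 9 (mod 11)), t ≡ 5·1 ≡ 5 (mod 11). So x ≡ 720 + 1824·5 = 9840 (mod 20064).
Unique solution in [0, 20064): x = 9840.

Final answer: x ≡ 9840 (mod 20064); the representative in [0, 20064) is 9840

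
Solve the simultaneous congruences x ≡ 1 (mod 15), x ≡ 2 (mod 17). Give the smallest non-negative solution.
The moduli 15, 17 are pairwise coprime, so by the CRT there is a unique solution mod 15·17 = 255.
Solve by successive substitution. Start with x ≡ 1 (mod 15).
  Combine with x ≡ 2 (mod 17): write x = 1 + 15·t and require 1 + 15·t ≡ 2 (mod 17), i.e. 15·t ≡ 2 − 1 ≡ 1 (mod 17). Since 15^(−1) ≡ 8 (mod 17), t ≡ 8·1 ≡ 8 (mod 17). So x ≡ 1 + 15·8 = 121 (mod 255).
Unique solution in [0, 255): x = 121.

Final answer: x ≡ 121 (mod 255); the representative in [0, 255) is 121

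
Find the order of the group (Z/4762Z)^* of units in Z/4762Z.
(Z/4762Z)^* consists of the classes a with gcd(a, 4762) = 1, so its order is φ(4762). φ is multiplicative, with φ(p^e) = p^e − p^(e−1). Factorise 4762 = 2 · 2381. Then
  φ(4762) = (2 − 1) · (2381 − 1) = 1 · 2380 = 2380.
Thus |(Z/4762Z)^*| = 2380.

Final answer: |(Z/4762Z)^*| = 2380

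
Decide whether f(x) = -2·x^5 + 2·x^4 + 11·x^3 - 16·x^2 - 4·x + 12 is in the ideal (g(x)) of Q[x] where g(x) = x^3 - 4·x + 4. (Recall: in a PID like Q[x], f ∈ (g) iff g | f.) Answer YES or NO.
In Q[x] the ideal (g) consists of all multiples of g, so f ∈ (g) iff g | f, i.e. iff the remainder of f on division by g is 0. Divide f by g (g is monic, so eliminate the leading term of the running remainder at each step):
  leading term -2·x^5: subtract (-2·x^2)·g(x) = -2·x^5 + 8·x^3 - 8·x^2, leaving 2·x^4 + 3·x^3 - 8·x^2 - 4·x + 12
  leading term 2·x^4: subtract (2·x)·g(x) = 2·x^4 - 8·x^2 + 8·x, leaving 3·x^3 - 12·x + 12
  leading term 3·x^3: subtract (3)·g(x) = 3·x^3 - 12·x + 12, leaving 0
The remainder is 0, so f(x) = g(x) · h(x) with h(x) = -2·x^2 + 2·x + 3. Hence g | f, i.e. f ∈ (g).

Final answer: YES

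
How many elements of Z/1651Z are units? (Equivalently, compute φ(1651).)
Z/1651Z has φ(1651) = 1512 units

An element a ∈ Z/1651Z is a unit iff gcd(a, 1651) = 1, so the number of units is φ(1651). φ is multiplicative, with φ(p^e) = p^e − p^(e−1). Factorise 1651 = 13 · 127. Then
  φ(1651) = (13 − 1) · (127 − 1) = 12 · 126 = 1512.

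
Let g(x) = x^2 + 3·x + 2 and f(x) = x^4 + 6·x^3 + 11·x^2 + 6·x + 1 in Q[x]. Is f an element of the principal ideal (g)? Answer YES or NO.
In Q[x] the ideal (g) consists of all multiples of g, so f ∈ (g) iff g | f, i.e. iff the remainder of f on division by g is 0. Divide f by g (g is monic, so eliminate the leading term of the running remainder at each step):
  leading term x^4: subtract (x^2)·g(x) = x^4 + 3·x^3 + 2·x^2, leaving 3·x^3 + 9·x^2 + 6·x + 1
  leading term 3·x^3: subtract (3·x)·g(x) = 3·x^3 + 9·x^2 + 6·x, leaving 1
The remainder r(x) = 1 ≠ 0 (and deg r < deg g), so g ∤ f, i.e. f ∉ (g).

Final answer: NO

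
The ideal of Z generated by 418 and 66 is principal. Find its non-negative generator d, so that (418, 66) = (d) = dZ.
In the PID Z, (a, b) is generated by gcd(a, b). Compute gcd(418, 66) with the extended Euclidean algorithm, tracking rows (r, s, t) with s·418 + t·66 = r:
  row A: (418, 1, 0)   [1·418 + 0·66 = 418]
  row B: (66, 0, 1)   [0·418 + 1·66 = 66]
  418 = 6·66 + 22   → row C = row A − 6·row B = (22, 1, −6)   [check: 1·418 − 6·66 = 22]
  66 = 3·22 + 0   → remainder 0, stop. gcd = 22 (last nonzero row C).
So gcd(418, 66) = 22, with Bézout identity 1·418 − 6·66 = 22. Containment (⊇): the Bézout identity exhibits 22 as an element of (418, 66), giving (22) ⊆ (418, 66). Containment (⊆): since 22 | 418 and 22 | 66 (418 = 22·19, 66 = 22·3), every Z-linear combination of 418 and 66 is divisible by 22, so (418, 66) ⊆ (22). Therefore (418, 66) = (22), d = 22.

Final answer: (418, 66) = (22); d = 22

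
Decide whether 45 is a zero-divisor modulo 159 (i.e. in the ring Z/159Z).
YES

gcd(45, 159) = 3 > 1, so 45 is not a unit in Z/159Z. In Z/nZ every nonzero non-unit is a zero-divisor: explicitly, take b = 159/gcd = 53 ≠ 0 (mod 159); then 45·53 = 2385 = 15·159, i.e. 45·53 ≡ 0 (mod 159). So 45 is a zero-divisor.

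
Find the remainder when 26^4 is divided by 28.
16

Use repeated squaring. Binary(4) = 100. Walk through the bits of the exponent 4 left-to-right: at each bit after the leading one, square the running value, then multiply by 26 if the bit is 1 (always reducing mod 28):
  bit 1 = 1 (leading): start with 26.
  bit 2 = 0: square 26^2 = 676 ≡ 4 (mod 28).
  bit 3 = 0: square 4^2 = 16 (mod 28).
Final value: 26^4 ≡ 16 (mod 28).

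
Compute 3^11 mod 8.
Use repeated squaring. Binary(11) = 1011. Walk through the bits of the exponent 11 left-to-right: at each bit after the leading one, square the running value, then multiply by 3 if the bit is 1 (always reducing mod 8):
  bit 1 = 1 (leading): start with 3.
  bit 2 = 0: square 3^2 = 9 ≡ 1 (mod 8).
  bit 3 = 1: square 1^2 = 1; bit is 1, so multiply 1·3 = 3 (mod 8).
  bit 4 = 1: square 3^2 = 9 ≡ 1; bit is 1, so multiply 1·3 = 3 (mod 8).
Final value: 3^11 ≡ 3 (mod 8).

Final answer: 3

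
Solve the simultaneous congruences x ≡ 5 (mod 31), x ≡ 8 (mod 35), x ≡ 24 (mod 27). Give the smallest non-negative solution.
The moduli 31, 35, 27 are pairwise coprime, so by the CRT there is a unique solution mod 31·35·27 = 29295.
Solve by successive substitution. Start with x ≡ 5 (mod 31).
  Combine with x ≡ 8 (mod 35): write x = 5 + 31·t and require 5 + 31·t ≡ 8 (mod 35), i.e. 31·t ≡ 8 − 5 ≡ 3 (mod 35). Since 31^(−1) ≡ 26 (mod 35), t ≡ 26·3 ≡ 8 (mod 35). So x ≡ 5 + 31·8 = 253 (mod 1085).
  Combine with x ≡ 24 (mod 27): write x = 253 + 1085·t and require 253 + 1085·t ≡ 24 (mod 27), i.e. 1085·t ≡ 24 − 253 ≡ 14 (mod 27). Since 1085^(−1) ≡ 11 (mod 27) (1085 ≡ 5 (mod 27)), t ≡ 11·14 ≡ 19 (mod 27). So x ≡ 253 + 1085·19 = 20868 (mod 29295).
Unique solution in [0, 29295): x = 20868.

Final answer: x ≡ 20868 (mod 29295); the representative in [0, 29295) is 20868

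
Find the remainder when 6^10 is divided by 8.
0

Use repeated squaring. Binary(10) = 1010. Walk through the bits of the exponent 10 left-to-right: at each bit after the leading one, square the running value, then multiply by 6 if the bit is 1 (always reducing mod 8):
  bit 1 = 1 (leading): start with 6.
  bit 2 = 0: square 6^2 = 36 ≡ 4 (mod 8).
  bit 3 = 1: square 4^2 = 16 ≡ 0; bit is 1, so multiply 0·6 = 0 (mod 8).
  bit 4 = 0: square 0^2 = 0 (mod 8).
Final value: 6^10 ≡ 0 (mod 8).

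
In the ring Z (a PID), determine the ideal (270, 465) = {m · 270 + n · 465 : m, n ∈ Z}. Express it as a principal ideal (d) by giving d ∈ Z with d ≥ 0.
(270, 465) = (15); d = 15

In the PID Z, (a, b) is generated by gcd(a, b). Compute gcd(465, 270) with the extended Euclidean algorithm, tracking rows (r, s, t) with s·465 + t·270 = r:
  row A: (465, 1, 0)   [1·465 + 0·270 = 465]
  row B: (270, 0, 1)   [0·465 + 1·270 = 270]
  465 = 1·270 + 195   → row C = row A − 1·row B = (195, 1, −1)   [check: 1·465 − 1·270 = 195]
  270 = 1·195 + 75   → row D = row B − 1·row C = (75, −1, 2)   [check: −1·465 + 2·270 = 75]
  195 = 2·75 + 45   → row E = row C − 2·row D = (45, 3, −5)   [check: 3·465 − 5·270 = 45]
  75 = 1·45 + 30   → row F = row D − 1·row E = (30, −4, 7)   [check: −4·465 + 7·270 = 30]
  45 = 1·30 + 15   → row G = row E − 1·row F = (15, 7, −12)   [check: 7·465 − 12·270 = 15]
  30 = 2·15 + 0   → remainder 0, stop. gcd = 15 (last nonzero row G).
So gcd(270, 465) = 15, with Bézout identity 7·465 − 12·270 = 15. Containment (⊇): the Bézout identity exhibits 15 as an element of (270, 465), giving (15) ⊆ (270, 465). Containment (⊆): since 15 | 270 and 15 | 465 (270 = 15·18, 465 = 15·31), every Z-linear combination of 270 and 465 is divisible by 15, so (270, 465) ⊆ (15). Therefore (270, 465) = (15), d = 15.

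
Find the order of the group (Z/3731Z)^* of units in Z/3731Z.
(Z/3731Z)^* consists of the classes a with gcd(a, 3731) = 1, so its order is φ(3731). φ is multiplicative, with φ(p^e) = p^e − p^(e−1). Factorise 3731 = 7 · 13 · 41. Then
  φ(3731) = (7 − 1) · (13 − 1) · (41 − 1) = 6 · 12 · 40 = 2880.
Thus |(Z/3731Z)^*| = 2880.

Final answer: |(Z/3731Z)^*| = 2880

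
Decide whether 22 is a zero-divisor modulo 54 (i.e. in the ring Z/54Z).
YES

gcd(22, 54) = 2 > 1, so 22 is not a unit in Z/54Z. In Z/nZ every nonzero non-unit is a zero-divisor: explicitly, take b = 54/gcd = 27 ≠ 0 (mod 54); then 22·27 = 594 = 11·54, i.e. 22·27 ≡ 0 (mod 54). So 22 is a zero-divisor.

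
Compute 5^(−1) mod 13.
Apply the extended Euclidean algorithm to (13, 5), tracking rows (r, s, t) with s·13 + t·5 = r. Each division r_prev = q·r_cur + r_new produces the new row as (previous row) − q·(current row):
  row A: (13, 1, 0)   [1·13 + 0·5 = 13]
  row B: (5, 0, 1)   [0·13 + 1·5 = 5]
  13 = 2·5 + 3   → row C = row A − 2·row B = (3, 1, −2)   [check: 1·13 − 2·5 = 3]
  5 = 1·3 + 2   → row D = row B − 1·row C = (2, −1, 3)   [check: −1·13 + 3·5 = 2]
  3 = 1·2 + 1   → row E = row C − 1·row D = (1, 2, −5)   [check: 2·13 − 5·5 = 1]
  2 = 2·1 + 0   → remainder 0, stop. gcd = 1 (last nonzero row E).
The gcd is 1, so 5 is invertible mod 13. The last nonzero row gives 2·13 − 5·5 = 1, so t = −5. So 5^(−1) ≡ −5 ≡ 8 (mod 13). Verify: 5 · 8 = 40 ≡ 1 (mod 13). ✓

Final answer: 5^(−1) ≡ 8 (mod 13)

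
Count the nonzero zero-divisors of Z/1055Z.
Z/1055Z has 214 nonzero zero-divisors

In Z/1055Z each nonzero element is either a unit (gcd with 1055 is 1) or a zero-divisor (gcd > 1). The number of units is φ(1055): factorise 1055 = 5 · 211, so φ(1055) = (5 − 1) · (211 − 1) = 4 · 210 = 840. The nonzero elements number 1055 − 1 = 1054. Hence the nonzero zero-divisors number 1054 − 840 = 214.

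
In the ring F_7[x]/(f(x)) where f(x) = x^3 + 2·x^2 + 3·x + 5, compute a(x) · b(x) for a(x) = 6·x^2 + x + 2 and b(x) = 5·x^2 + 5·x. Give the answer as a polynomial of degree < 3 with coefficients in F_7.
a · b ≡ 3·x^2 + 5·x + 6 (mod f(x))

Multiply as integer polynomials: a · b = 30·x^4 + 35·x^3 + 15·x^2 + 10·x. Reducing coefficients mod 7: a · b ≡ 2·x^4 + x^2 + 3·x. Now divide by f(x) = x^3 + 2·x^2 + 3·x + 5 in F_7[x], eliminating the leading term at each step:
  leading term 2·x^4: subtract (2·x)·f(x) = 2·x^4 + 4·x^3 + 6·x^2 + 3·x, leaving 3·x^3 + 2·x^2 (coefficients mod 7)
  leading term 3·x^3: subtract (3)·f(x) = 3·x^3 + 6·x^2 + 2·x + 1, leaving 3·x^2 + 5·x + 6 (coefficients mod 7)
The degree is now < 3, so this is the remainder. Hence a · b ≡ 3·x^2 + 5·x + 6 in F_7[x]/(f).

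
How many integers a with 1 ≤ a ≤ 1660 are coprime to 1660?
The number of a ∈ {1, ..., 1660} with gcd(a, 1660) = 1 is by definition Euler's totient φ(1660). φ is multiplicative, with φ(p^e) = p^e − p^(e−1). Factorise 1660 = 2^2 · 5 · 83. Then
  φ(1660) = (2^2 − 2^1) · (5 − 1) · (83 − 1) = 2 · 4 · 82 = 656.
So there are 656 such integers.

Final answer: 656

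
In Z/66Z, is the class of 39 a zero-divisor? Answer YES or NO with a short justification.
YES

gcd(39, 66) = 3 > 1, so 39 is not a unit in Z/66Z. In Z/nZ every nonzero non-unit is a zero-divisor: explicitly, take b = 66/gcd = 22 ≠ 0 (mod 66); then 39·22 = 858 = 13·66, i.e. 39·22 ≡ 0 (mod 66). So 39 is a zero-divisor.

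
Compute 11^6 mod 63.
Use repeated squaring. Binary(6) = 110. Walk through the bits of the exponent 6 left-to-right: at each bit after the leading one, square the running value, then multiply by 11 if the bit is 1 (always reducing mod 63):
  bit 1 = 1 (leading): start with 11.
  bit 2 = 1: square 11^2 = 121 ≡ 58; bit is 1, so multiply 58·11 = 638 ≡ 8 (mod 63).
  bit 3 = 0: square 8^2 = 64 ≡ 1 (mod 63).
Final value: 11^6 ≡ 1 (mod 63).

Final answer: 1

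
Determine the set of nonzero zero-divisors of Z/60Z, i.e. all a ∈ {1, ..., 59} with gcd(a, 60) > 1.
nonzero zero-divisors of Z/60Z = {2, 3, 4, 5, 6, 8, 9, 10, 12, 14, 15, 16, 18, 20, 21, 22, 24, 25, 26, 27, 28, 30, 32, 33, 34, 35, 36, 38, 39, 40, 42, 44, 45, 46, 48, 50, 51, 52, 54, 55, 56, 57, 58}

An element a ∈ Z/60Z (with a ≠ 0) is a zero-divisor iff gcd(a, 60) > 1 (because a is a unit precisely when gcd(a, n) = 1, and in Z/nZ every nonzero, non-unit element is a zero-divisor). Scan a = 1, ..., 59 and keep those with gcd(a, 60) > 1:
  gcd(2, 60) = 2, gcd(3, 60) = 3, gcd(4, 60) = 4, gcd(5, 60) = 5, gcd(6, 60) = 6, gcd(8, 60) = 4, gcd(9, 60) = 3, gcd(10, 60) = 10, gcd(12, 60) = 12, gcd(14, 60) = 2, gcd(15, 60) = 15, gcd(16, 60) = 4, gcd(18, 60) = 6, gcd(20, 60) = 20, gcd(21, 60) = 3, gcd(22, 60) = 2, gcd(24, 60) = 12, gcd(25, 60) = 5, gcd(26, 60) = 2, gcd(27, 60) = 3, gcd(28, 60) = 4, gcd(30, 60) = 30, gcd(32, 60) = 4, gcd(33, 60) = 3, gcd(34, 60) = 2, gcd(35, 60) = 5, gcd(36, 60) = 12, gcd(38, 60) = 2, gcd(39, 60) = 3, gcd(40, 60) = 20, gcd(42, 60) = 6, gcd(44, 60) = 4, gcd(45, 60) = 15, gcd(46, 60) = 2, gcd(48, 60) = 12, gcd(50, 60) = 10, gcd(51, 60) = 3, gcd(52, 60) = 4, gcd(54, 60) = 6, gcd(55, 60) = 5, gcd(56, 60) = 4, gcd(57, 60) = 3, gcd(58, 60) = 2.
All other a ∈ {1, ..., 59} have gcd(a, 60) = 1 and are units. So the nonzero zero-divisors are exactly the 43 values of a appearing in this scan.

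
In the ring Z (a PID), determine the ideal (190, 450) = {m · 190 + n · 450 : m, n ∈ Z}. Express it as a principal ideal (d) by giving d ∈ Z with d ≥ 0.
(190, 450) = (10); d = 10

In the PID Z, (a, b) is generated by gcd(a, b). Compute gcd(450, 190) with the extended Euclidean algorithm, tracking rows (r, s, t) with s·450 + t·190 = r:
  row A: (450, 1, 0)   [1·450 + 0·190 = 450]
  row B: (190, 0, 1)   [0·450 + 1·190 = 190]
  450 = 2·190 + 70   → row C = row A − 2·row B = (70, 1, −2)   [check: 1·450 − 2·190 = 70]
  190 = 2·70 + 50   → row D = row B − 2·row C = (50, −2, 5)   [check: −2·450 + 5·190 = 50]
  70 = 1·50 + 20   → row E = row C − 1·row D = (20, 3, −7)   [check: 3·450 − 7·190 = 20]
  50 = 2·20 + 10   → row F = row D − 2·row E = (10, −8, 19)   [check: −8·450 + 19·190 = 10]
  20 = 2·10 + 0   → remainder 0, stop. gcd = 10 (last nonzero row F).
So gcd(190, 450) = 10, with Bézout identity −8·450 + 19·190 = 10. Containment (⊇): the Bézout identity exhibits 10 as an element of (190, 450), giving (10) ⊆ (190, 450). Containment (⊆): since 10 | 190 and 10 | 450 (190 = 10·19, 450 = 10·45), every Z-linear combination of 190 and 450 is divisible by 10, so (190, 450) ⊆ (10). Therefore (190, 450) = (10), d = 10.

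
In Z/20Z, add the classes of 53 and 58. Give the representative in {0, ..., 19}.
Reduce the summands first: 53 ≡ 13, 58 ≡ 18 (mod 20), so 53 + 58 ≡ 13 + 18 (mod 20). 13 + 18 = 31; 31 = 1·20 + 11, so (53 + 58) mod 20 = 11.

Final answer: 11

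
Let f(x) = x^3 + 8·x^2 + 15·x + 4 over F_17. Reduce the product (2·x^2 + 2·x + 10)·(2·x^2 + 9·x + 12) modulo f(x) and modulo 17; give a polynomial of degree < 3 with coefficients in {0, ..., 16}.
Multiply as integer polynomials: a · b = 4·x^4 + 22·x^3 + 62·x^2 + 114·x + 120. Reducing coefficients mod 17: a · b ≡ 4·x^4 + 5·x^3 + 11·x^2 + 12·x + 1. Now divide by f(x) = x^3 + 8·x^2 + 15·x + 4 in F_17[x], eliminating the leading term at each step:
  leading term 4·x^4: subtract (4·x)·f(x) = 4·x^4 + 15·x^3 + 9·x^2 + 16·x, leaving 7·x^3 + 2·x^2 + 13·x + 1 (coefficients mod 17)
  leading term 7·x^3: subtract (7)·f(x) = 7·x^3 + 5·x^2 + 3·x + 11, leaving 14·x^2 + 10·x + 7 (coefficients mod 17)
The degree is now < 3, so this is the remainder. Hence a · b ≡ 14·x^2 + 10·x + 7 in F_17[x]/(f).

Final answer: a · b ≡ 14·x^2 + 10·x + 7 (mod f(x))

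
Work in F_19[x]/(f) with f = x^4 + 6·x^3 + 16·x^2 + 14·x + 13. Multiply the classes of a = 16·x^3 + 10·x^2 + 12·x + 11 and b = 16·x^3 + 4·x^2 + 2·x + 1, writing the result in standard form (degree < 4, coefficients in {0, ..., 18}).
Multiply as integer polynomials: a · b = 256·x^6 + 224·x^5 + 264·x^4 + 260·x^3 + 78·x^2 + 34·x + 11. Reducing coefficients mod 19: a · b ≡ 9·x^6 + 15·x^5 + 17·x^4 + 13·x^3 + 2·x^2 + 15·x + 11. Now divide by f(x) = x^4 + 6·x^3 + 16·x^2 + 14·x + 13 in F_19[x], eliminating the leading term at each step:
  leading term 9·x^6: subtract (9·x^2)·f(x) = 9·x^6 + 16·x^5 + 11·x^4 + 12·x^3 + 3·x^2, leaving 18·x^5 + 6·x^4 + x^3 + 18·x^2 + 15·x + 11 (coefficients mod 19)
  leading term 18·x^5: subtract (18·x)·f(x) = 18·x^5 + 13·x^4 + 3·x^3 + 5·x^2 + 6·x, leaving 12·x^4 + 17·x^3 + 13·x^2 + 9·x + 11 (coefficients mod 19)
  leading term 12·x^4: subtract (12)·f(x) = 12·x^4 + 15·x^3 + 2·x^2 + 16·x + 4, leaving 2·x^3 + 11·x^2 + 12·x + 7 (coefficients mod 19)
The degree is now < 4, so this is the remainder. Hence a · b ≡ 2·x^3 + 11·x^2 + 12·x + 7 in F_19[x]/(f).

Final answer: a · b ≡ 2·x^3 + 11·x^2 + 12·x + 7 (mod f(x))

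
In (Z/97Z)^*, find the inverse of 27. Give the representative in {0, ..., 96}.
27^(−1) ≡ 18 (mod 97)

Apply the extended Euclidean algorithm to (97, 27), tracking rows (r, s, t) with s·97 + t·27 = r. Each division r_prev = q·r_cur + r_new produces the new row as (previous row) − q·(current row):
  row A: (97, 1, 0)   [1·97 + 0·27 = 97]
  row B: (27, 0, 1)   [0·97 + 1·27 = 27]
  97 = 3·27 + 16   → row C = row A − 3·row B = (16, 1, −3)   [check: 1·97 − 3·27 = 16]
  27 = 1·16 + 11   → row D = row B − 1·row C = (11, −1, 4)   [check: −1·97 + 4·27 = 11]
  16 = 1·11 + 5   → row E = row C − 1·row D = (5, 2, −7)   [check: 2·97 − 7·27 = 5]
  11 = 2·5 + 1   → row F = row D − 2·row E = (1, −5, 18)   [check: −5·97 + 18·27 = 1]
  5 = 5·1 + 0   → remainder 0, stop. gcd = 1 (last nonzero row F).
The gcd is 1, so 27 is invertible mod 97. The last nonzero row gives −5·97 + 18·27 = 1, so t = 18. So 27^(−1) ≡ 18 (mod 97). Verify: 27 · 18 = 486 ≡ 1 (mod 97). ✓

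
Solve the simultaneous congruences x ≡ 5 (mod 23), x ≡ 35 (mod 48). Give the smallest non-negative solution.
x ≡ 419 (mod 1104); the representative in [0, 1104) is 419

The moduli 23, 48 are pairwise coprime, so by the CRT there is a unique solution mod 23·48 = 1104.
Solve by successive substitution. Start with x ≡ 5 (mod 23).
  Combine with x ≡ 35 (mod 48): write x = 5 + 23·t and require 5 + 23·t ≡ 35 (mod 48), i.e. 23·t ≡ 35 − 5 ≡ 30 (mod 48). Since 23^(−1) ≡ 23 (mod 48), t ≡ 23·30 ≡ 18 (mod 48). So x ≡ 5 + 23·18 = 419 (mod 1104).
Unique solution in [0, 1104): x = 419.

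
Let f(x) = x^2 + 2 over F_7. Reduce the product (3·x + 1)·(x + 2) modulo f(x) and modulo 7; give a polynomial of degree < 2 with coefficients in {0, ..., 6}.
a · b ≡ 3 (mod f(x))

Multiply as integer polynomials: a · b = 3·x^2 + 7·x + 2. Reducing coefficients mod 7: a · b ≡ 3·x^2 + 2. Now divide by f(x) = x^2 + 2 in F_7[x], eliminating the leading term at each step:
  leading term 3·x^2: subtract (3)·f(x) = 3·x^2 + 6, leaving 3 (coefficients mod 7)
The degree is now < 2, so this is the remainder. Hence a · b ≡ 3 in F_7[x]/(f).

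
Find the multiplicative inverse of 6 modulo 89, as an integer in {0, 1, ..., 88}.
Apply the extended Euclidean algorithm to (89, 6), tracking rows (r, s, t) with s·89 + t·6 = r. Each division r_prev = q·r_cur + r_new produces the new row as (previous row) − q·(current row):
  row A: (89, 1, 0)   [1·89 + 0·6 = 89]
  row B: (6, 0, 1)   [0·89 + 1·6 = 6]
  89 = 14·6 + 5   → row C = row A − 14·row B = (5, 1, −14)   [check: 1·89 − 14·6 = 5]
  6 = 1·5 + 1   → row D = row B − 1·row C = (1, −1, 15)   [check: −1·89 + 15·6 = 1]
  5 = 5·1 + 0   → remainder 0, stop. gcd = 1 (last nonzero row D).
The gcd is 1, so 6 is invertible mod 89. The last nonzero row gives −1·89 + 15·6 = 1, so t = 15. So 6^(−1) ≡ 15 (mod 89). Verify: 6 · 15 = 90 ≡ 1 (mod 89). ✓

Final answer: 6^(−1) ≡ 15 (mod 89)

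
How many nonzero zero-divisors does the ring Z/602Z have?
In Z/602Z each nonzero element is either a unit (gcd with 602 is 1) or a zero-divisor (gcd > 1). The number of units is φ(602): factorise 602 = 2 · 7 · 43, so φ(602) = (2 − 1) · (7 − 1) · (43 − 1) = 1 · 6 · 42 = 252. The nonzero elements number 602 − 1 = 601. Hence the nonzero zero-divisors number 601 − 252 = 349.

Final answer: Z/602Z has 349 nonzero zero-divisors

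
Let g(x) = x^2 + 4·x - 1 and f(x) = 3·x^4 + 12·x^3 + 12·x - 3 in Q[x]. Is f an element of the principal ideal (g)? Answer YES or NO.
In Q[x] the ideal (g) consists of all multiples of g, so f ∈ (g) iff g | f, i.e. iff the remainder of f on division by g is 0. Divide f by g (g is monic, so eliminate the leading term of the running remainder at each step):
  leading term 3·x^4: subtract (3·x^2)·g(x) = 3·x^4 + 12·x^3 - 3·x^2, leaving 3·x^2 + 12·x - 3
  leading term 3·x^2: subtract (3)·g(x) = 3·x^2 + 12·x - 3, leaving 0
The remainder is 0, so f(x) = g(x) · h(x) with h(x) = 3·x^2 + 3. Hence g | f, i.e. f ∈ (g).

Final answer: YES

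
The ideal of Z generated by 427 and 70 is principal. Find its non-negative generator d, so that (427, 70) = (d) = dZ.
In the PID Z, (a, b) is generated by gcd(a, b). Compute gcd(427, 70) with the extended Euclidean algorithm, tracking rows (r, s, t) with s·427 + t·70 = r:
  row A: (427, 1, 0)   [1·427 + 0·70 = 427]
  row B: (70, 0, 1)   [0·427 + 1·70 = 70]
  427 = 6·70 + 7   → row C = row A − 6·row B = (7, 1, −6)   [check: 1·427 − 6·70 = 7]
  70 = 10·7 + 0   → remainder 0, stop. gcd = 7 (last nonzero row C).
So gcd(427, 70) = 7, with Bézout identity 1·427 − 6·70 = 7. Containment (⊇): the Bézout identity exhibits 7 as an element of (427, 70), giving (7) ⊆ (427, 70). Containment (⊆): since 7 | 427 and 7 | 70 (427 = 7·61, 70 = 7·10), every Z-linear combination of 427 and 70 is divisible by 7, so (427, 70) ⊆ (7). Therefore (427, 70) = (7), d = 7.

Final answer: (427, 70) = (7); d = 7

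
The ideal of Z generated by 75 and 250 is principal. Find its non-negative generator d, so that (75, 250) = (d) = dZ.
In the PID Z, (a, b) is generated by gcd(a, b). Compute gcd(250, 75) with the extended Euclidean algorithm, tracking rows (r, s, t) with s·250 + t·75 = r:
  row A: (250, 1, 0)   [1·250 + 0·75 = 250]
  row B: (75, 0, 1)   [0·250 + 1·75 = 75]
  250 = 3·75 + 25   → row C = row A − 3·row B = (25, 1, −3)   [check: 1·250 − 3·75 = 25]
  75 = 3·25 + 0   → remainder 0, stop. gcd = 25 (last nonzero row C).
So gcd(75, 250) = 25, with Bézout identity 1·250 − 3·75 = 25. Containment (⊇): the Bézout identity exhibits 25 as an element of (75, 250), giving (25) ⊆ (75, 250). Containment (⊆): since 25 | 75 and 25 | 250 (75 = 25·3, 250 = 25·10), every Z-linear combination of 75 and 250 is divisible by 25, so (75, 250) ⊆ (25). Therefore (75, 250) = (25), d = 25.

Final answer: (75, 250) = (25); d = 25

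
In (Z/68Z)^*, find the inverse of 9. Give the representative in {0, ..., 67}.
Apply the extended Euclidean algorithm to (68, 9), tracking rows (r, s, t) with s·68 + t·9 = r. Each division r_prev = q·r_cur + r_new produces the new row as (previous row) − q·(current row):
  row A: (68, 1, 0)   [1·68 + 0·9 = 68]
  row B: (9, 0, 1)   [0·68 + 1·9 = 9]
  68 = 7·9 + 5   → row C = row A − 7·row B = (5, 1, −7)   [check: 1·68 − 7·9 = 5]
  9 = 1·5 + 4   → row D = row B − 1·row C = (4, −1, 8)   [check: −1·68 + 8·9 = 4]
  5 = 1·4 + 1   → row E = row C − 1·row D = (1, 2, −15)   [check: 2·68 − 15·9 = 1]
  4 = 4·1 + 0   → remainder 0, stop. gcd = 1 (last nonzero row E).
The gcd is 1, so 9 is invertible mod 68. The last nonzero row gives 2·68 − 15·9 = 1, so t = −15. So 9^(−1) ≡ −15 ≡ 53 (mod 68). Verify: 9 · 53 = 477 ≡ 1 (mod 68). ✓

Final answer: 9^(−1) ≡ 53 (mod 68)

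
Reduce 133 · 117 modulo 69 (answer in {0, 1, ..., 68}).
36

Reduce the factors first: 133 ≡ 64, 117 ≡ 48 (mod 69), so 133 · 117 ≡ 64 · 48 (mod 69). 64 · 48 = 3072. Dividing by 69: 3072 = 44·69 + 36. So (133 · 117) mod 69 = 36.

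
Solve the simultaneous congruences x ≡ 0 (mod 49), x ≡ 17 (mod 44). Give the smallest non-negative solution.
The moduli 49, 44 are pairwise coprime, so by the CRT there is a unique solution mod 49·44 = 2156.
Solve by successive substitution. Start with x ≡ 0 (mod 49).
  Combine with x ≡ 17 (mod 44): write x = 49·t and require 49·t ≡ 17 (mod 44). Since 49^(−1) ≡ 9 (mod 44) (49 ≡ 5 (mod 44)), t ≡ 9·17 ≡ 21 (mod 44). So x ≡ 49·21 = 1029 (mod 2156).
Unique solution in [0, 2156): x = 1029.

Final answer: x ≡ 1029 (mod 2156); the representative in [0, 2156) is 1029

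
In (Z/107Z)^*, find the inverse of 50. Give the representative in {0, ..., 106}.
Apply the extended Euclidean algorithm to (107, 50), tracking rows (r, s, t) with s·107 + t·50 = r. Each division r_prev = q·r_cur + r_new produces the new row as (previous row) − q·(current row):
  row A: (107, 1, 0)   [1·107 + 0·50 = 107]
  row B: (50, 0, 1)   [0·107 + 1·50 = 50]
  107 = 2·50 + 7   → row C = row A − 2·row B = (7, 1, −2)   [check: 1·107 − 2·50 = 7]
  50 = 7·7 + 1   → row D = row B − 7·row C = (1, −7, 15)   [check: −7·107 + 15·50 = 1]
  7 = 7·1 + 0   → remainder 0, stop. gcd = 1 (last nonzero row D).
The gcd is 1, so 50 is invertible mod 107. The last nonzero row gives −7·107 + 15·50 = 1, so t = 15. So 50^(−1) ≡ 15 (mod 107). Verify: 50 · 15 = 750 ≡ 1 (mod 107). ✓

Final answer: 50^(−1) ≡ 15 (mod 107)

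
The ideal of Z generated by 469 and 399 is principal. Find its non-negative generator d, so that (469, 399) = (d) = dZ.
(469, 399) = (7); d = 7

In the PID Z, (a, b) is generated by gcd(a, b). Compute gcd(469, 399) with the extended Euclidean algorithm, tracking rows (r, s, t) with s·469 + t·399 = r:
  row A: (469, 1, 0)   [1·469 + 0·399 = 469]
  row B: (399, 0, 1)   [0·469 + 1·399 = 399]
  469 = 1·399 + 70   → row C = row A − 1·row B = (70, 1, −1)   [check: 1·469 − 1·399 = 70]
  399 = 5·70 + 49   → row D = row B − 5·row C = (49, −5, 6)   [check: −5·469 + 6·399 = 49]
  70 = 1·49 + 21   → row E = row C − 1·row D = (21, 6, −7)   [check: 6·469 − 7·399 = 21]
  49 = 2·21 + 7   → row F = row D − 2·row E = (7, −17, 20)   [check: −17·469 + 20·399 = 7]
  21 = 3·7 + 0   → remainder 0, stop. gcd = 7 (last nonzero row F).
So gcd(469, 399) = 7, with Bézout identity −17·469 + 20·399 = 7. Containment (⊇): the Bézout identity exhibits 7 as an element of (469, 399), giving (7) ⊆ (469, 399). Containment (⊆): since 7 | 469 and 7 | 399 (469 = 7·67, 399 = 7·57), every Z-linear combination of 469 and 399 is divisible by 7, so (469, 399) ⊆ (7). Therefore (469, 399) = (7), d = 7.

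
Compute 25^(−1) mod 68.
Apply the extended Euclidean algorithm to (68, 25), tracking rows (r, s, t) with s·68 + t·25 = r. Each division r_prev = q·r_cur + r_new produces the new row as (previous row) − q·(current row):
  row A: (68, 1, 0)   [1·68 + 0·25 = 68]
  row B: (25, 0, 1)   [0·68 + 1·25 = 25]
  68 = 2·25 + 18   → row C = row A − 2·row B = (18, 1, −2)   [check: 1·68 − 2·25 = 18]
  25 = 1·18 + 7   → row D = row B − 1·row C = (7, −1, 3)   [check: −1·68 + 3·25 = 7]
  18 = 2·7 + 4   → row E = row C − 2·row D = (4, 3, −8)   [check: 3·68 − 8·25 = 4]
  7 = 1·4 + 3   → row F = row D − 1·row E = (3, −4, 11)   [check: −4·68 + 11·25 = 3]
  4 = 1·3 + 1   → row G = row E − 1·row F = (1, 7, −19)   [check: 7·68 − 19·25 = 1]
  3 = 3·1 + 0   → remainder 0, stop. gcd = 1 (last nonzero row G).
The gcd is 1, so 25 is invertible mod 68. The last nonzero row gives 7·68 − 19·25 = 1, so t = −19. So 25^(−1) ≡ −19 ≡ 49 (mod 68). Verify: 25 · 49 = 1225 ≡ 1 (mod 68). ✓

Final answer: 25^(−1) ≡ 49 (mod 68)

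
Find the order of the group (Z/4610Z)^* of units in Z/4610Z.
|(Z/4610Z)^*| = 1840

(Z/4610Z)^* consists of the classes a with gcd(a, 4610) = 1, so its order is φ(4610). φ is multiplicative, with φ(p^e) = p^e − p^(e−1). Factorise 4610 = 2 · 5 · 461. Then
  φ(4610) = (2 − 1) · (5 − 1) · (461 − 1) = 1 · 4 · 460 = 1840.
Thus |(Z/4610Z)^*| = 1840.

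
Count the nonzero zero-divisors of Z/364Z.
Z/364Z has 219 nonzero zero-divisors

In Z/364Z each nonzero element is either a unit (gcd with 364 is 1) or a zero-divisor (gcd > 1). The number of units is φ(364): factorise 364 = 2^2 · 7 · 13, so φ(364) = (2^2 − 2^1) · (7 − 1) · (13 − 1) = 2 · 6 · 12 = 144. The nonzero elements number 364 − 1 = 363. Hence the nonzero zero-divisors number 363 − 144 = 219.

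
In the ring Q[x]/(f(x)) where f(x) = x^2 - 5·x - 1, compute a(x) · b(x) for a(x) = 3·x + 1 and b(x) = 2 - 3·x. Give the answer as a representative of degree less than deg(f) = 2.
First multiply in Q[x] without reducing: a · b = -9·x^2 + 3·x + 2. Now divide by f(x) = x^2 - 5·x - 1, eliminating the leading term at each step:
  leading term -9·x^2: subtract (-9)·f(x) = -9·x^2 + 45·x + 9, leaving -42·x - 7
The degree is now < 2, so this is the remainder. Hence a · b ≡ -42·x - 7 in Q[x]/(f).

Final answer: a · b ≡ -42·x - 7 (mod f(x))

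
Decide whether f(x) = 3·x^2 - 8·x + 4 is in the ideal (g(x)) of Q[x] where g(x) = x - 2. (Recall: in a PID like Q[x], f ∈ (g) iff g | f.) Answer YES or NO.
YES

In Q[x] the ideal (g) consists of all multiples of g, so f ∈ (g) iff g | f, i.e. iff the remainder of f on division by g is 0. Divide f by g (g is monic, so eliminate the leading term of the running remainder at each step):
  leading term 3·x^2: subtract (3·x)·g(x) = 3·x^2 - 6·x, leaving 4 - 2·x
  leading term -2·x: subtract (-2)·g(x) = 4 - 2·x, leaving 0
The remainder is 0, so f(x) = g(x) · h(x) with h(x) = 3·x - 2. Hence g | f, i.e. f ∈ (g).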